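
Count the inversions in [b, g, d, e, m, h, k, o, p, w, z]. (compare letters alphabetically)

4

For each element, count later entries that are smaller:
b → none → 0
g → d, e → 2
d → none → 0
e → none → 0
m → h, k → 2
h → none → 0
k → none → 0
o → none → 0
p → none → 0
w → none → 0
z → none → 0
Sum: 0 + 2 + 0 + 0 + 2 + 0 + 0 + 0 + 0 + 0 + 0 = 4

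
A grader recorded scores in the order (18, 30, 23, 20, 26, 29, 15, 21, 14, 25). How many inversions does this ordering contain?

26 out-of-order pairs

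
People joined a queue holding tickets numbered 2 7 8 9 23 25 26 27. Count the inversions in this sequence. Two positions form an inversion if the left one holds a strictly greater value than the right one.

Inversions: 0

For each element, count later entries that are smaller:
2 → none → 0
7 → none → 0
8 → none → 0
9 → none → 0
23 → none → 0
25 → none → 0
26 → none → 0
27 → none → 0
Sum: 0 + 0 + 0 + 0 + 0 + 0 + 0 + 0 = 0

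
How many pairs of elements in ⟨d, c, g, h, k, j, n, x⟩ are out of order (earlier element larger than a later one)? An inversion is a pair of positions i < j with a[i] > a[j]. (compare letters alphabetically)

2

For each element, count later entries that are smaller:
d: 1
c: 0
g: 0
h: 0
k: 1
j: 0
n: 0
x: 0
Sum: 1 + 0 + 0 + 0 + 1 + 0 + 0 + 0 = 2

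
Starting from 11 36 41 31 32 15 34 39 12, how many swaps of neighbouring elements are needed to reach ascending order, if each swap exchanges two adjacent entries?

Adjacent swaps: 18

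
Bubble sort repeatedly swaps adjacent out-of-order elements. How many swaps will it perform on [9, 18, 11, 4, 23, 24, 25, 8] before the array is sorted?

There are 10 swaps.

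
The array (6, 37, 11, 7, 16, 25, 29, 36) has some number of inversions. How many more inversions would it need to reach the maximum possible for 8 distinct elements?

21

Maximum inversions for 8 distinct elements is C(8, 2) = 8·7/2 = 28.
Current inversions — for each element, count later smaller elements:
6: 0
37: 6
11: 1
7: 0
16: 0
25: 0
29: 0
36: 0
Current total: 0 + 6 + 1 + 0 + 0 + 0 + 0 + 0 = 7
Shortfall: 28 − 7 = 21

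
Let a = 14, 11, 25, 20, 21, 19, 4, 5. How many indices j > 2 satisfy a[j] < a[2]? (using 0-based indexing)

5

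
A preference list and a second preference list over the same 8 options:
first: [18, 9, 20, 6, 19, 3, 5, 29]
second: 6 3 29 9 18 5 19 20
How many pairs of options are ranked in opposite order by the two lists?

16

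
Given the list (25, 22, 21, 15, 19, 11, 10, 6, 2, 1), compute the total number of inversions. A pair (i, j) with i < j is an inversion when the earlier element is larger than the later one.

For each element, count later entries that are smaller:
25 → 22, 21, 15, 19, 11, 10, 6, 2, 1 → 9
22 → 21, 15, 19, 11, 10, 6, 2, 1 → 8
21 → 15, 19, 11, 10, 6, 2, 1 → 7
15 → 11, 10, 6, 2, 1 → 5
19 → 11, 10, 6, 2, 1 → 5
11 → 10, 6, 2, 1 → 4
10 → 6, 2, 1 → 3
6 → 2, 1 → 2
2 → 1 → 1
1 → none → 0
Sum: 9 + 8 + 7 + 5 + 5 + 4 + 3 + 2 + 1 + 0 = 44

44 inversions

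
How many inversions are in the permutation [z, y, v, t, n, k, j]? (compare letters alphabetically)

21

Count, for each position, how many later elements it exceeds:
z: 6
y: 5
v: 4
t: 3
n: 2
k: 1
j: 0
Sum: 6 + 5 + 4 + 3 + 2 + 1 + 0 = 21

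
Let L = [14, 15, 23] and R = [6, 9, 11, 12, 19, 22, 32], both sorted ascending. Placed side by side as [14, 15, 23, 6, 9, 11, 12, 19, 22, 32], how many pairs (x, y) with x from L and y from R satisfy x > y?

14

For each element r of the right run, count left-run elements greater than r:
r = 6: 14, 15, 23 → 3
r = 9: 14, 15, 23 → 3
r = 11: 14, 15, 23 → 3
r = 12: 14, 15, 23 → 3
r = 19: 23 → 1
r = 22: 23 → 1
r = 32: none → 0
Cross-inversions: 3 + 3 + 3 + 3 + 1 + 1 + 0 = 14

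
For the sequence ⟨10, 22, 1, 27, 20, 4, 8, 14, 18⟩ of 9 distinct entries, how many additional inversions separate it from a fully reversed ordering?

18 inversions short

Maximum inversions for 9 distinct elements is C(9, 2) = 9·8/2 = 36.
Current inversions — for each element, count later smaller elements:
10: 3
22: 6
1: 0
27: 5
20: 4
4: 0
8: 0
14: 0
18: 0
Current total: 3 + 6 + 0 + 5 + 4 + 0 + 0 + 0 + 0 = 18
Shortfall: 36 − 18 = 18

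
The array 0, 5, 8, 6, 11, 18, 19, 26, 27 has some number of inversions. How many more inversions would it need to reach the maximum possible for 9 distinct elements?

35 inversions short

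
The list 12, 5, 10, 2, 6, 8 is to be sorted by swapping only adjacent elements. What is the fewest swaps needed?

9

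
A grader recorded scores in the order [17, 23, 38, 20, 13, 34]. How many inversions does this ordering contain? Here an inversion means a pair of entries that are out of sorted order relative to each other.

7 inversions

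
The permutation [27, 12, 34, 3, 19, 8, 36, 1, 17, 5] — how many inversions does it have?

28

Count, for each position, how many later elements it exceeds:
27 → 12, 3, 19, 8, 1, 17, 5 → 7
12 → 3, 8, 1, 5 → 4
34 → 3, 19, 8, 1, 17, 5 → 6
3 → 1 → 1
19 → 8, 1, 17, 5 → 4
8 → 1, 5 → 2
36 → 1, 17, 5 → 3
1 → none → 0
17 → 5 → 1
5 → none → 0
Sum: 7 + 4 + 6 + 1 + 4 + 2 + 3 + 0 + 1 + 0 = 28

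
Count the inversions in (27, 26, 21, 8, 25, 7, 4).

19 out-of-order pairs

For each element, count later entries that are smaller:
27: 6
26: 5
21: 3
8: 2
25: 2
7: 1
4: 0
Sum: 6 + 5 + 3 + 2 + 2 + 1 + 0 = 19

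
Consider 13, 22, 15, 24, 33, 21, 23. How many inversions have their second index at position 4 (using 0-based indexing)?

0

The element at index 4 is 33.
Elements before it: 13, 22, 15, 24
None of them are larger than 33.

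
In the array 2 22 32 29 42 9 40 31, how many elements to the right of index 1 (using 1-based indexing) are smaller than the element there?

0

The element at index 1 is 2.
Elements after it: 22, 32, 29, 42, 9, 40, 31
None of them are smaller than 2.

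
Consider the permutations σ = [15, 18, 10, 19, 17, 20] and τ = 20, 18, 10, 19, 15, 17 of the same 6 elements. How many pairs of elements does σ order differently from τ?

Assign each item its position (1..6) in the first ordering, then rewrite the second ordering as that position sequence:
positions: 15→1, 18→2, 10→3, 19→4, 17→5, 20→6
second ordering as positions: [6, 2, 3, 4, 1, 5]
Discordant pairs = inversions in this position sequence.
6: 2, 3, 4, 1, 5 → 5
2: 1 → 1
3: 1 → 1
4: 1 → 1
1: 0
5: 0
Total: 5 + 1 + 1 + 1 + 0 + 0 = 8

8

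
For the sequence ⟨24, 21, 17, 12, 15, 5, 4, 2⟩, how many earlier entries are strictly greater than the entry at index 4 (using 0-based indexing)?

3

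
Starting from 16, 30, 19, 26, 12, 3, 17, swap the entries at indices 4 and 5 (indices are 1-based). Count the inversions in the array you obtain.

13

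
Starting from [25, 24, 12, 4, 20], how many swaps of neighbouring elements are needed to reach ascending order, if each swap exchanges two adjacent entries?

Minimum adjacent swaps = number of inversions (each swap of adjacent out-of-order elements removes one inversion and no swap can remove more).
Count inversions — for each element, later elements that are smaller:
25: 24, 12, 4, 20 → 4
24: 12, 4, 20 → 3
12: 4 → 1
4: none → 0
20: none → 0
Total inversions: 4 + 3 + 1 + 0 + 0 = 8

There are 8 adjacent swaps.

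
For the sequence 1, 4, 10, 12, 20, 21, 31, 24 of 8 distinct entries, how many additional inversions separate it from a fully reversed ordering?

Maximum inversions for 8 distinct elements is C(8, 2) = 8·7/2 = 28.
Current inversions — for each element, count later smaller elements:
1: 0
4: 0
10: 0
12: 0
20: 0
21: 0
31: 1
24: 0
Current total: 0 + 0 + 0 + 0 + 0 + 0 + 1 + 0 = 1
Shortfall: 28 − 1 = 27

27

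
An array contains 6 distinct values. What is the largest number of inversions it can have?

A reversed (strictly descending) arrangement makes every pair an inversion, giving C(6, 2) inversions.
C(6, 2) = 6·5/2 = 15

Inversions: 15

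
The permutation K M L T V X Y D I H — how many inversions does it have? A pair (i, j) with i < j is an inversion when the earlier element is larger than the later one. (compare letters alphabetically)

Inversions: 23

Element-by-element contributions:
K → D, I, H → 3
M → L, D, I, H → 4
L → D, I, H → 3
T → D, I, H → 3
V → D, I, H → 3
X → D, I, H → 3
Y → D, I, H → 3
D → none → 0
I → H → 1
H → none → 0
Sum: 3 + 4 + 3 + 3 + 3 + 3 + 3 + 0 + 1 + 0 = 23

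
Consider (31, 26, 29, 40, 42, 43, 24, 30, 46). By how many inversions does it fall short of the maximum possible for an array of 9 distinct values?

24 inversions short

Maximum inversions for 9 distinct elements is C(9, 2) = 9·8/2 = 36.
Current inversions — for each element, count later smaller elements:
31: 4
26: 1
29: 1
40: 2
42: 2
43: 2
24: 0
30: 0
46: 0
Current total: 4 + 1 + 1 + 2 + 2 + 2 + 0 + 0 + 0 = 12
Shortfall: 36 − 12 = 24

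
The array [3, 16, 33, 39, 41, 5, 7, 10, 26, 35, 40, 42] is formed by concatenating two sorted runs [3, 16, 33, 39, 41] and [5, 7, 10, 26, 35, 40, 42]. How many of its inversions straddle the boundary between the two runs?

18

Count, for every r in R, how many entries of L exceed r:
r = 5: 16, 33, 39, 41 → 4
r = 7: 16, 33, 39, 41 → 4
r = 10: 16, 33, 39, 41 → 4
r = 26: 33, 39, 41 → 3
r = 35: 39, 41 → 2
r = 40: 41 → 1
r = 42: none → 0
Cross-inversions: 4 + 4 + 4 + 3 + 2 + 1 + 0 = 18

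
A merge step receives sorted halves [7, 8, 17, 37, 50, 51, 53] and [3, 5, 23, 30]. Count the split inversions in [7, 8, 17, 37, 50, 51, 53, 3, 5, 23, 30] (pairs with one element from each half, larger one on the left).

For each element r of the right run, count left-run elements greater than r:
r = 3: 7, 8, 17, 37, 50, 51, 53 → 7
r = 5: 7, 8, 17, 37, 50, 51, 53 → 7
r = 23: 37, 50, 51, 53 → 4
r = 30: 37, 50, 51, 53 → 4
Cross-inversions: 7 + 7 + 4 + 4 = 22

Split inversions: 22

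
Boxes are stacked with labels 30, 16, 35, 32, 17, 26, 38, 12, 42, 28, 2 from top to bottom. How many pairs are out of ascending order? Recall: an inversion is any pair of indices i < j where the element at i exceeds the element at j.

Element-by-element contributions:
30: 6
16: 2
35: 6
32: 5
17: 2
26: 2
38: 3
12: 1
42: 2
28: 1
2: 0
Sum: 6 + 2 + 6 + 5 + 2 + 2 + 3 + 1 + 2 + 1 + 0 = 30

30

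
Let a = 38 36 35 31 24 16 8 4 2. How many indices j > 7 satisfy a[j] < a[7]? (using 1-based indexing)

The element at index 7 is 8.
Elements after it: 4, 2
Those smaller than 8: 4, 2

2 such elements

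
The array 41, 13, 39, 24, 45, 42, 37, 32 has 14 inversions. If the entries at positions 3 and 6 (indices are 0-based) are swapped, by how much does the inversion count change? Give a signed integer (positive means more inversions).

+1

Positions 3 and 6 hold 24 and 37; after swapping, the array is [41, 13, 39, 37, 45, 42, 24, 32].
Sweep left to right; for each value list the smaller values that follow it:
41 → 13, 39, 37, 24, 32 → 5
13 → none → 0
39 → 37, 24, 32 → 3
37 → 24, 32 → 2
45 → 42, 24, 32 → 3
42 → 24, 32 → 2
24 → none → 0
32 → none → 0
Sum: 5 + 0 + 3 + 2 + 3 + 2 + 0 + 0 = 15
Change: 15 − 14 = +1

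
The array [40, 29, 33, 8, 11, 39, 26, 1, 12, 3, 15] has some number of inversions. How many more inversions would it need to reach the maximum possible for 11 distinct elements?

Maximum inversions for 11 distinct elements is C(11, 2) = 11·10/2 = 55.
Current inversions — for each element, count later smaller elements:
40: 10
29: 7
33: 7
8: 2
11: 2
39: 5
26: 4
1: 0
12: 1
3: 0
15: 0
Current total: 10 + 7 + 7 + 2 + 2 + 5 + 4 + 0 + 1 + 0 + 0 = 38
Shortfall: 55 − 38 = 17

17 inversions short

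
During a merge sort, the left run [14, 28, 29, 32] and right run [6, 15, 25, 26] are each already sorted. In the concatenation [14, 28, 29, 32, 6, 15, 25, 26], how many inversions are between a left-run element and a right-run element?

Count, for every r in R, how many entries of L exceed r:
r = 6: 14, 28, 29, 32 → 4
r = 15: 28, 29, 32 → 3
r = 25: 28, 29, 32 → 3
r = 26: 28, 29, 32 → 3
Cross-inversions: 4 + 3 + 3 + 3 = 13

13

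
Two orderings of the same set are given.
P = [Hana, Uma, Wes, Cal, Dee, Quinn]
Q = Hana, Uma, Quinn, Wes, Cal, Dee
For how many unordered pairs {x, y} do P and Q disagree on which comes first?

3 disagreeing pairs

Assign each item its position (1..6) in the first ordering, then rewrite the second ordering as that position sequence:
positions: Hana→1, Uma→2, Wes→3, Cal→4, Dee→5, Quinn→6
second ordering as positions: [1, 2, 6, 3, 4, 5]
Discordant pairs = inversions in this position sequence.
1: 0
2: 0
6: 3, 4, 5 → 3
3: 0
4: 0
5: 0
Total: 0 + 0 + 3 + 0 + 0 + 0 = 3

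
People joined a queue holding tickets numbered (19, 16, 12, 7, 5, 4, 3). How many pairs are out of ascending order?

For each element, count later entries that are smaller:
19 → 16, 12, 7, 5, 4, 3 → 6
16 → 12, 7, 5, 4, 3 → 5
12 → 7, 5, 4, 3 → 4
7 → 5, 4, 3 → 3
5 → 4, 3 → 2
4 → 3 → 1
3 → none → 0
Sum: 6 + 5 + 4 + 3 + 2 + 1 + 0 = 21

21 inversions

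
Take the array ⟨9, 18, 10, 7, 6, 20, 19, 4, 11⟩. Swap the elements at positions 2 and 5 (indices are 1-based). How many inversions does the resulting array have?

14 inversions

Positions 2 and 5 hold 18 and 6; after swapping, the array is [9, 6, 10, 7, 18, 20, 19, 4, 11].
Sweep left to right; for each value list the smaller values that follow it:
9 → 6, 7, 4 → 3
6 → 4 → 1
10 → 7, 4 → 2
7 → 4 → 1
18 → 4, 11 → 2
20 → 19, 4, 11 → 3
19 → 4, 11 → 2
4 → none → 0
11 → none → 0
Sum: 3 + 1 + 2 + 1 + 2 + 3 + 2 + 0 + 0 = 14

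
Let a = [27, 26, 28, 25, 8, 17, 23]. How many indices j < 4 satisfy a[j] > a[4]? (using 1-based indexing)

The element at index 4 is 25.
Elements before it: 27, 26, 28
Those larger than 25: 27, 26, 28

3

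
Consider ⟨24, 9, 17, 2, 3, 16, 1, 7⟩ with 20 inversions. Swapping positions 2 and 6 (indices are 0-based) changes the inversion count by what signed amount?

Positions 2 and 6 hold 17 and 1; after swapping, the array is [24, 9, 1, 2, 3, 16, 17, 7].
Sweep left to right; for each value list the smaller values that follow it:
24: 7
9: 4
1: 0
2: 0
3: 0
16: 1
17: 1
7: 0
Sum: 7 + 4 + 0 + 0 + 0 + 1 + 1 + 0 = 13
Change: 13 − 20 = -7

-7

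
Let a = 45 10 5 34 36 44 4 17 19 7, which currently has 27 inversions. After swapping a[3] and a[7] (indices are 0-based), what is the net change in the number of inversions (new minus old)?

-1

Positions 3 and 7 hold 34 and 17; after swapping, the array is [45, 10, 5, 17, 36, 44, 4, 34, 19, 7].
Element-by-element contributions:
45: 9
10: 3
5: 1
17: 2
36: 4
44: 4
4: 0
34: 2
19: 1
7: 0
Sum: 9 + 3 + 1 + 2 + 4 + 4 + 0 + 2 + 1 + 0 = 26
Change: 26 − 27 = -1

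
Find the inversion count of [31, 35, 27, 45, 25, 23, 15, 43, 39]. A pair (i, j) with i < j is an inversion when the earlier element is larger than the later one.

For each element, count later entries that are smaller:
31 → 27, 25, 23, 15 → 4
35 → 27, 25, 23, 15 → 4
27 → 25, 23, 15 → 3
45 → 25, 23, 15, 43, 39 → 5
25 → 23, 15 → 2
23 → 15 → 1
15 → none → 0
43 → 39 → 1
39 → none → 0
Sum: 4 + 4 + 3 + 5 + 2 + 1 + 0 + 1 + 0 = 20

20 inversions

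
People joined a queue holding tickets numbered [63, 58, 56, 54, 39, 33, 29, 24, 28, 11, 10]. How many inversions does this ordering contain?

54 inversions

Element-by-element contributions:
63 → 58, 56, 54, 39, 33, 29, 24, 28, 11, 10 → 10
58 → 56, 54, 39, 33, 29, 24, 28, 11, 10 → 9
56 → 54, 39, 33, 29, 24, 28, 11, 10 → 8
54 → 39, 33, 29, 24, 28, 11, 10 → 7
39 → 33, 29, 24, 28, 11, 10 → 6
33 → 29, 24, 28, 11, 10 → 5
29 → 24, 28, 11, 10 → 4
24 → 11, 10 → 2
28 → 11, 10 → 2
11 → 10 → 1
10 → none → 0
Sum: 10 + 9 + 8 + 7 + 6 + 5 + 4 + 2 + 2 + 1 + 0 = 54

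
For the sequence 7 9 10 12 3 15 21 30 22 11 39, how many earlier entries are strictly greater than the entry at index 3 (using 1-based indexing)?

The element at index 3 is 10.
Elements before it: 7, 9
None of them are larger than 10.

0 such elements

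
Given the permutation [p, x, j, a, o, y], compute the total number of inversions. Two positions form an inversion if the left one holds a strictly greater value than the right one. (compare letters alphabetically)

Inversion pairs (indices are 1-based):
(1,3): p > j
(1,4): p > a
(1,5): p > o
(2,3): x > j
(2,4): x > a
(2,5): x > o
(3,4): j > a
That's 7 pairs.

7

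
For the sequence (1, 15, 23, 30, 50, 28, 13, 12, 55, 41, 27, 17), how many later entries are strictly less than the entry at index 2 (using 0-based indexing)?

3

The element at index 2 is 23.
Elements after it: 30, 50, 28, 13, 12, 55, 41, 27, 17
Those smaller than 23: 13, 12, 17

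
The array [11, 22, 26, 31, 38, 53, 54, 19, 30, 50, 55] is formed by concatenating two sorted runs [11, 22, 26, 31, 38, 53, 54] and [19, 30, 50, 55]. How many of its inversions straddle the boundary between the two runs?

For each element r of the right run, count left-run elements greater than r:
r = 19: 22, 26, 31, 38, 53, 54 → 6
r = 30: 31, 38, 53, 54 → 4
r = 50: 53, 54 → 2
r = 55: none → 0
Cross-inversions: 6 + 4 + 2 + 0 = 12

Cross-inversions: 12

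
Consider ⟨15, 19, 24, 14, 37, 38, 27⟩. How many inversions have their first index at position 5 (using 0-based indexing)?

The element at index 5 is 38.
Elements after it: 27
Those smaller than 38: 27

1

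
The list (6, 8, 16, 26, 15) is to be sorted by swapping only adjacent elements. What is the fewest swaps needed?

Each adjacent swap fixes exactly one inversion, so the minimum swap count equals the number of inversions.
Count inversions — for each element, later elements that are smaller:
6: none → 0
8: none → 0
16: 15 → 1
26: 15 → 1
15: none → 0
Total inversions: 0 + 0 + 1 + 1 + 0 = 2

2 adjacent swaps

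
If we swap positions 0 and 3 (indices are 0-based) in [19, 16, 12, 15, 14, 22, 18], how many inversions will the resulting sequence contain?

Positions 0 and 3 hold 19 and 15; after swapping, the array is [15, 16, 12, 19, 14, 22, 18].
Sweep left to right; for each value list the smaller values that follow it:
15 → 12, 14 → 2
16 → 12, 14 → 2
12 → none → 0
19 → 14, 18 → 2
14 → none → 0
22 → 18 → 1
18 → none → 0
Sum: 2 + 2 + 0 + 2 + 0 + 1 + 0 = 7

Inversions: 7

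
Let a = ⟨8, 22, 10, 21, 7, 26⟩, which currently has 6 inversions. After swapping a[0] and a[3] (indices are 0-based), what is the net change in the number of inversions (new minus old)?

Positions 0 and 3 hold 8 and 21; after swapping, the array is [21, 22, 10, 8, 7, 26].
Element-by-element contributions:
21 → 10, 8, 7 → 3
22 → 10, 8, 7 → 3
10 → 8, 7 → 2
8 → 7 → 1
7 → none → 0
26 → none → 0
Sum: 3 + 3 + 2 + 1 + 0 + 0 = 9
Change: 9 − 6 = +3

+3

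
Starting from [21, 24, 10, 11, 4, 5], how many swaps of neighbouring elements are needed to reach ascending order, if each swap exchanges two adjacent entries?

Minimum adjacent swaps = number of inversions (each swap of adjacent out-of-order elements removes one inversion and no swap can remove more).
Count inversions — for each element, later elements that are smaller:
21: 10, 11, 4, 5 → 4
24: 10, 11, 4, 5 → 4
10: 4, 5 → 2
11: 4, 5 → 2
4: none → 0
5: none → 0
Total inversions: 4 + 4 + 2 + 2 + 0 + 0 = 12

12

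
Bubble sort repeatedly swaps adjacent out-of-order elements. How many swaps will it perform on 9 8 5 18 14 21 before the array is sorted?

The minimum number of adjacent swaps to sort an array equals its inversion count, since every such swap removes exactly one inversion.
Count inversions — for each element, later elements that are smaller:
9: 8, 5 → 2
8: 5 → 1
5: none → 0
18: 14 → 1
14: none → 0
21: none → 0
Total inversions: 2 + 1 + 0 + 1 + 0 + 0 = 4

4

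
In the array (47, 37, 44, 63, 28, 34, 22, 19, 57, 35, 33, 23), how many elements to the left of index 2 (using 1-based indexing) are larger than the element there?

The element at index 2 is 37.
Elements before it: 47
Those larger than 37: 47

1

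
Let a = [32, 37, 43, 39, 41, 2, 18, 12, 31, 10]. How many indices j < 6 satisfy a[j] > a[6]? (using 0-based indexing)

5

The element at index 6 is 18.
Elements before it: 32, 37, 43, 39, 41, 2
Those larger than 18: 32, 37, 43, 39, 41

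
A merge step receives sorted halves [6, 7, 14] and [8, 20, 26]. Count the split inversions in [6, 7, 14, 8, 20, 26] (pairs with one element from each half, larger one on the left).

1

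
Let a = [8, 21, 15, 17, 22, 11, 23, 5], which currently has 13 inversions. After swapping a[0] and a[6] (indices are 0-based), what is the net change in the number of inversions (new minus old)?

+11

Positions 0 and 6 hold 8 and 23; after swapping, the array is [23, 21, 15, 17, 22, 11, 8, 5].
For each element, count later entries that are smaller:
23: 7
21: 5
15: 3
17: 3
22: 3
11: 2
8: 1
5: 0
Sum: 7 + 5 + 3 + 3 + 3 + 2 + 1 + 0 = 24
Change: 24 − 13 = +11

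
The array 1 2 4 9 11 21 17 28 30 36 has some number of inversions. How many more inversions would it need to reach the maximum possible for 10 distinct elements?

44 inversions short

Maximum inversions for 10 distinct elements is C(10, 2) = 10·9/2 = 45.
Current inversions — for each element, count later smaller elements:
1: 0
2: 0
4: 0
9: 0
11: 0
21: 1
17: 0
28: 0
30: 0
36: 0
Current total: 0 + 0 + 0 + 0 + 0 + 1 + 0 + 0 + 0 + 0 = 1
Shortfall: 45 − 1 = 44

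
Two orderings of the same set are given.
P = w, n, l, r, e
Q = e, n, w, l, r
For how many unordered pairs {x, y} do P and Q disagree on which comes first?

5

Assign each item its position (1..5) in the first ordering, then rewrite the second ordering as that position sequence:
positions: w→1, n→2, l→3, r→4, e→5
second ordering as positions: [5, 2, 1, 3, 4]
Discordant pairs = inversions in this position sequence.
5: 2, 1, 3, 4 → 4
2: 1 → 1
1: 0
3: 0
4: 0
Total: 4 + 1 + 0 + 0 + 0 = 5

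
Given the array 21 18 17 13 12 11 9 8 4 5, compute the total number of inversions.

44

Sweep left to right; for each value list the smaller values that follow it:
21 → 18, 17, 13, 12, 11, 9, 8, 4, 5 → 9
18 → 17, 13, 12, 11, 9, 8, 4, 5 → 8
17 → 13, 12, 11, 9, 8, 4, 5 → 7
13 → 12, 11, 9, 8, 4, 5 → 6
12 → 11, 9, 8, 4, 5 → 5
11 → 9, 8, 4, 5 → 4
9 → 8, 4, 5 → 3
8 → 4, 5 → 2
4 → none → 0
5 → none → 0
Sum: 9 + 8 + 7 + 6 + 5 + 4 + 3 + 2 + 0 + 0 = 44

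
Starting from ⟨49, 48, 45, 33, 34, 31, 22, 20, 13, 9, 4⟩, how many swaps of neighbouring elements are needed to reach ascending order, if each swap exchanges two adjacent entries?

54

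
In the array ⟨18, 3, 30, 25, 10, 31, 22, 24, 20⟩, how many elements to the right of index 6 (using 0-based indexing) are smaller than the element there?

The element at index 6 is 22.
Elements after it: 24, 20
Those smaller than 22: 20

1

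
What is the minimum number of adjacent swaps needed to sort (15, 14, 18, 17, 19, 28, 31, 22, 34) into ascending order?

Minimum adjacent swaps = number of inversions (each swap of adjacent out-of-order elements removes one inversion and no swap can remove more).
Count inversions — for each element, later elements that are smaller:
15: 14 → 1
14: none → 0
18: 17 → 1
17: none → 0
19: none → 0
28: 22 → 1
31: 22 → 1
22: none → 0
34: none → 0
Total inversions: 1 + 0 + 1 + 0 + 0 + 1 + 1 + 0 + 0 = 4

4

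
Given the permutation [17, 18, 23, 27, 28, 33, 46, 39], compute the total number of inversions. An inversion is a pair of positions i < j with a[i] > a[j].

1

Sweep left to right; for each value list the smaller values that follow it:
17: 0
18: 0
23: 0
27: 0
28: 0
33: 0
46: 1
39: 0
Sum: 0 + 0 + 0 + 0 + 0 + 0 + 1 + 0 = 1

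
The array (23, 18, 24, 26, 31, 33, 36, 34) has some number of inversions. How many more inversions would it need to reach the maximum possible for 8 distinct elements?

26 inversions short

Maximum inversions for 8 distinct elements is C(8, 2) = 8·7/2 = 28.
Current inversions — for each element, count later smaller elements:
23: 1
18: 0
24: 0
26: 0
31: 0
33: 0
36: 1
34: 0
Current total: 1 + 0 + 0 + 0 + 0 + 0 + 1 + 0 = 2
Shortfall: 28 − 2 = 26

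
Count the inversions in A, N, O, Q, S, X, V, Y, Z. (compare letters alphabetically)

Count, for each position, how many later elements it exceeds:
A → none → 0
N → none → 0
O → none → 0
Q → none → 0
S → none → 0
X → V → 1
V → none → 0
Y → none → 0
Z → none → 0
Sum: 0 + 0 + 0 + 0 + 0 + 1 + 0 + 0 + 0 = 1

1 inversion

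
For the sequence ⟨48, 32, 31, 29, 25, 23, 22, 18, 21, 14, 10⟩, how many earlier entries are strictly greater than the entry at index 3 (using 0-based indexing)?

3

The element at index 3 is 29.
Elements before it: 48, 32, 31
Those larger than 29: 48, 32, 31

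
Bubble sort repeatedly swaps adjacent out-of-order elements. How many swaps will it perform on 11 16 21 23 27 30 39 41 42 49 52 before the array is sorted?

0 adjacent swaps

Each adjacent swap fixes exactly one inversion, so the minimum swap count equals the number of inversions.
Count inversions — for each element, later elements that are smaller:
11: none → 0
16: none → 0
21: none → 0
23: none → 0
27: none → 0
30: none → 0
39: none → 0
41: none → 0
42: none → 0
49: none → 0
52: none → 0
Total inversions: 0 + 0 + 0 + 0 + 0 + 0 + 0 + 0 + 0 + 0 + 0 = 0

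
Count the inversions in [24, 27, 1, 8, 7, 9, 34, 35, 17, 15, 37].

18 inversions

Element-by-element contributions:
24 → 1, 8, 7, 9, 17, 15 → 6
27 → 1, 8, 7, 9, 17, 15 → 6
1 → none → 0
8 → 7 → 1
7 → none → 0
9 → none → 0
34 → 17, 15 → 2
35 → 17, 15 → 2
17 → 15 → 1
15 → none → 0
37 → none → 0
Sum: 6 + 6 + 0 + 1 + 0 + 0 + 2 + 2 + 1 + 0 + 0 = 18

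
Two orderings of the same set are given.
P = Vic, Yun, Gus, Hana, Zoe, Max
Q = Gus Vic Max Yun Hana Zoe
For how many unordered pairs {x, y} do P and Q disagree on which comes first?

5

Assign each item its position (1..6) in the first ordering, then rewrite the second ordering as that position sequence:
positions: Vic→1, Yun→2, Gus→3, Hana→4, Zoe→5, Max→6
second ordering as positions: [3, 1, 6, 2, 4, 5]
Discordant pairs = inversions in this position sequence.
3: 1, 2 → 2
1: 0
6: 2, 4, 5 → 3
2: 0
4: 0
5: 0
Total: 2 + 0 + 3 + 0 + 0 + 0 = 5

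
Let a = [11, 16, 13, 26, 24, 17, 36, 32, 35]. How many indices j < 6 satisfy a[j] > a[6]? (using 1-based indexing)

2

The element at index 6 is 17.
Elements before it: 11, 16, 13, 26, 24
Those larger than 17: 26, 24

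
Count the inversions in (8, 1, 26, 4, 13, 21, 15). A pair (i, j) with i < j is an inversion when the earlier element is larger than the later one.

Inversion pairs (indices are 0-based):
(0,1): 8 > 1
(0,3): 8 > 4
(2,3): 26 > 4
(2,4): 26 > 13
(2,5): 26 > 21
(2,6): 26 > 15
(5,6): 21 > 15
That's 7 pairs.

7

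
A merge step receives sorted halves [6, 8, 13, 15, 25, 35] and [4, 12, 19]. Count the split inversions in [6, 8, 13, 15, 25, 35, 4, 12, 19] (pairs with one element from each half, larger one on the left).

Take each right-half value and tally the left-half values above it:
r = 4: 6, 8, 13, 15, 25, 35 → 6
r = 12: 13, 15, 25, 35 → 4
r = 19: 25, 35 → 2
Cross-inversions: 6 + 4 + 2 = 12

12 cross-inversions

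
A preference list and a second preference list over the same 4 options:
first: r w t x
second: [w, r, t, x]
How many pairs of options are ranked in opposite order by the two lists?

Pairs: 1

Assign each item its position (1..4) in the first ordering, then rewrite the second ordering as that position sequence:
positions: r→1, w→2, t→3, x→4
second ordering as positions: [2, 1, 3, 4]
Discordant pairs = inversions in this position sequence.
2: 1 → 1
1: 0
3: 0
4: 0
Total: 1 + 0 + 0 + 0 = 1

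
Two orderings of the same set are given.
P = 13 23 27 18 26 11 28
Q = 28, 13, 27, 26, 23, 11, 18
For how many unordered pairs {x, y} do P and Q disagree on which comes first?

There are 10 disagreeing pairs.

Assign each item its position (1..7) in the first ordering, then rewrite the second ordering as that position sequence:
positions: 13→1, 23→2, 27→3, 18→4, 26→5, 11→6, 28→7
second ordering as positions: [7, 1, 3, 5, 2, 6, 4]
Discordant pairs = inversions in this position sequence.
7: 1, 3, 5, 2, 6, 4 → 6
1: 0
3: 2 → 1
5: 2, 4 → 2
2: 0
6: 4 → 1
4: 0
Total: 6 + 0 + 1 + 2 + 0 + 1 + 0 = 10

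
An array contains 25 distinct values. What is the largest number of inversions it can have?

300 inversions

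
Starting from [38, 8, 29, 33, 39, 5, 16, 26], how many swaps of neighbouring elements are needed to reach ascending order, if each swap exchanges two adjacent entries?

Swaps: 16

The minimum number of adjacent swaps to sort an array equals its inversion count, since every such swap removes exactly one inversion.
Count inversions — for each element, later elements that are smaller:
38: 8, 29, 33, 5, 16, 26 → 6
8: 5 → 1
29: 5, 16, 26 → 3
33: 5, 16, 26 → 3
39: 5, 16, 26 → 3
5: none → 0
16: none → 0
26: none → 0
Total inversions: 6 + 1 + 3 + 3 + 3 + 0 + 0 + 0 = 16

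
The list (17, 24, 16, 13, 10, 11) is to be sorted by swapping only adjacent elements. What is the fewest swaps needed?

The minimum number of adjacent swaps to sort an array equals its inversion count, since every such swap removes exactly one inversion.
Count inversions — for each element, later elements that are smaller:
17: 16, 13, 10, 11 → 4
24: 16, 13, 10, 11 → 4
16: 13, 10, 11 → 3
13: 10, 11 → 2
10: none → 0
11: none → 0
Total inversions: 4 + 4 + 3 + 2 + 0 + 0 = 13

13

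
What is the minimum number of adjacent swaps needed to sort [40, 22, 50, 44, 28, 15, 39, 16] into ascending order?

Minimum adjacent swaps = number of inversions (each swap of adjacent out-of-order elements removes one inversion and no swap can remove more).
Count inversions — for each element, later elements that are smaller:
40: 22, 28, 15, 39, 16 → 5
22: 15, 16 → 2
50: 44, 28, 15, 39, 16 → 5
44: 28, 15, 39, 16 → 4
28: 15, 16 → 2
15: none → 0
39: 16 → 1
16: none → 0
Total inversions: 5 + 2 + 5 + 4 + 2 + 0 + 1 + 0 = 19

19 swaps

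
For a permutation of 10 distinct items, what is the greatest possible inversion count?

45

A reversed (strictly descending) arrangement makes every pair an inversion, giving C(10, 2) inversions.
C(10, 2) = 10·9/2 = 45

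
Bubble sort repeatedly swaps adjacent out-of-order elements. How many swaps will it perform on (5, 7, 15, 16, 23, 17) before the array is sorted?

1 swap

The minimum number of adjacent swaps to sort an array equals its inversion count, since every such swap removes exactly one inversion.
Count inversions — for each element, later elements that are smaller:
5: none → 0
7: none → 0
15: none → 0
16: none → 0
23: 17 → 1
17: none → 0
Total inversions: 0 + 0 + 0 + 0 + 1 + 0 = 1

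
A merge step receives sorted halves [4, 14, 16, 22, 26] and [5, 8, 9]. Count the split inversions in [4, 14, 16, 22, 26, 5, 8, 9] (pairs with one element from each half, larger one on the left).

12

Count, for every r in R, how many entries of L exceed r:
r = 5: 14, 16, 22, 26 → 4
r = 8: 14, 16, 22, 26 → 4
r = 9: 14, 16, 22, 26 → 4
Cross-inversions: 4 + 4 + 4 = 12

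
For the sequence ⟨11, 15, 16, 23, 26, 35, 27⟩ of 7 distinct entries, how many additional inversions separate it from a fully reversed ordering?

20 inversions short

Maximum inversions for 7 distinct elements is C(7, 2) = 7·6/2 = 21.
Current inversions — for each element, count later smaller elements:
11: 0
15: 0
16: 0
23: 0
26: 0
35: 1
27: 0
Current total: 0 + 0 + 0 + 0 + 0 + 1 + 0 = 1
Shortfall: 21 − 1 = 20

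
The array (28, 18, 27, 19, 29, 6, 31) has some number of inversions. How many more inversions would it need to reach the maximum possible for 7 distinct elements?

Maximum inversions for 7 distinct elements is C(7, 2) = 7·6/2 = 21.
Current inversions — for each element, count later smaller elements:
28: 4
18: 1
27: 2
19: 1
29: 1
6: 0
31: 0
Current total: 4 + 1 + 2 + 1 + 1 + 0 + 0 = 9
Shortfall: 21 − 9 = 12

12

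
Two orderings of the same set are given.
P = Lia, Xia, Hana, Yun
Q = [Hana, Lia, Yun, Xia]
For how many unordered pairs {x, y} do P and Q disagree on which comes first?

Assign each item its position (1..4) in the first ordering, then rewrite the second ordering as that position sequence:
positions: Lia→1, Xia→2, Hana→3, Yun→4
second ordering as positions: [3, 1, 4, 2]
Discordant pairs = inversions in this position sequence.
3: 1, 2 → 2
1: 0
4: 2 → 1
2: 0
Total: 2 + 0 + 1 + 0 = 3

3 disagreeing pairs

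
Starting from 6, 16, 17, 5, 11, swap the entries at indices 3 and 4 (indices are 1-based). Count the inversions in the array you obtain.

Positions 3 and 4 hold 17 and 5; after swapping, the array is [6, 16, 5, 17, 11].
For each element, count later entries that are smaller:
6: 1
16: 2
5: 0
17: 1
11: 0
Sum: 1 + 2 + 0 + 1 + 0 = 4

4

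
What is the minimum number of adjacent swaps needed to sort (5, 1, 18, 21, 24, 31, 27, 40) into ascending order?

Each adjacent swap fixes exactly one inversion, so the minimum swap count equals the number of inversions.
Count inversions — for each element, later elements that are smaller:
5: 1 → 1
1: none → 0
18: none → 0
21: none → 0
24: none → 0
31: 27 → 1
27: none → 0
40: none → 0
Total inversions: 1 + 0 + 0 + 0 + 0 + 1 + 0 + 0 = 2

2 swaps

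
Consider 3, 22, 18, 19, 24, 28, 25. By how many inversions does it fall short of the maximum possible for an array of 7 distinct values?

Maximum inversions for 7 distinct elements is C(7, 2) = 7·6/2 = 21.
Current inversions — for each element, count later smaller elements:
3: 0
22: 2
18: 0
19: 0
24: 0
28: 1
25: 0
Current total: 0 + 2 + 0 + 0 + 0 + 1 + 0 = 3
Shortfall: 21 − 3 = 18

18 inversions short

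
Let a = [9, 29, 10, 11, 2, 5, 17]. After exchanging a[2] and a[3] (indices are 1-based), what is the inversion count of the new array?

Positions 2 and 3 hold 29 and 10; after swapping, the array is [9, 10, 29, 11, 2, 5, 17].
For each element, count later entries that are smaller:
9 → 2, 5 → 2
10 → 2, 5 → 2
29 → 11, 2, 5, 17 → 4
11 → 2, 5 → 2
2 → none → 0
5 → none → 0
17 → none → 0
Sum: 2 + 2 + 4 + 2 + 0 + 0 + 0 = 10

Inversions: 10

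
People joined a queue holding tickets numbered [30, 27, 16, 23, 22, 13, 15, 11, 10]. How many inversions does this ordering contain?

33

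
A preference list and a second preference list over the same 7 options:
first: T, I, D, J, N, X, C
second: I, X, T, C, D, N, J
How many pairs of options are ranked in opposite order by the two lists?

Assign each item its position (1..7) in the first ordering, then rewrite the second ordering as that position sequence:
positions: T→1, I→2, D→3, J→4, N→5, X→6, C→7
second ordering as positions: [2, 6, 1, 7, 3, 5, 4]
Discordant pairs = inversions in this position sequence.
2: 1 → 1
6: 1, 3, 5, 4 → 4
1: 0
7: 3, 5, 4 → 3
3: 0
5: 4 → 1
4: 0
Total: 1 + 4 + 0 + 3 + 0 + 1 + 0 = 9

9 pairs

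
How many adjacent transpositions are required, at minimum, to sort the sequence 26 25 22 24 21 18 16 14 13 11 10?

54

The minimum number of adjacent swaps to sort an array equals its inversion count, since every such swap removes exactly one inversion.
Count inversions — for each element, later elements that are smaller:
26: 25, 22, 24, 21, 18, 16, 14, 13, 11, 10 → 10
25: 22, 24, 21, 18, 16, 14, 13, 11, 10 → 9
22: 21, 18, 16, 14, 13, 11, 10 → 7
24: 21, 18, 16, 14, 13, 11, 10 → 7
21: 18, 16, 14, 13, 11, 10 → 6
18: 16, 14, 13, 11, 10 → 5
16: 14, 13, 11, 10 → 4
14: 13, 11, 10 → 3
13: 11, 10 → 2
11: 10 → 1
10: none → 0
Total inversions: 10 + 9 + 7 + 7 + 6 + 5 + 4 + 3 + 2 + 1 + 0 = 54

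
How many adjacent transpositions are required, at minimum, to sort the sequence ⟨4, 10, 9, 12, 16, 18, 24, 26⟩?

1

Minimum adjacent swaps = number of inversions (each swap of adjacent out-of-order elements removes one inversion and no swap can remove more).
Count inversions — for each element, later elements that are smaller:
4: none → 0
10: 9 → 1
9: none → 0
12: none → 0
16: none → 0
18: none → 0
24: none → 0
26: none → 0
Total inversions: 0 + 1 + 0 + 0 + 0 + 0 + 0 + 0 = 1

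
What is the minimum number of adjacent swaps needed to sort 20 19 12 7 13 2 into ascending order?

Each adjacent swap fixes exactly one inversion, so the minimum swap count equals the number of inversions.
Count inversions — for each element, later elements that are smaller:
20: 19, 12, 7, 13, 2 → 5
19: 12, 7, 13, 2 → 4
12: 7, 2 → 2
7: 2 → 1
13: 2 → 1
2: none → 0
Total inversions: 5 + 4 + 2 + 1 + 1 + 0 = 13

13 swaps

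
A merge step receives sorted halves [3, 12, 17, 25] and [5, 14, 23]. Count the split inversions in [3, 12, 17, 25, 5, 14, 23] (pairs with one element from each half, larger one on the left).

6 split inversions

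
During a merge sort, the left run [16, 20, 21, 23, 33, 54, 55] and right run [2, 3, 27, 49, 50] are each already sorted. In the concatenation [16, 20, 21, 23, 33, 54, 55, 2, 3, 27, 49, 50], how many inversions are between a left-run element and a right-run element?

21

Take each right-half value and tally the left-half values above it:
r = 2: 16, 20, 21, 23, 33, 54, 55 → 7
r = 3: 16, 20, 21, 23, 33, 54, 55 → 7
r = 27: 33, 54, 55 → 3
r = 49: 54, 55 → 2
r = 50: 54, 55 → 2
Cross-inversions: 7 + 7 + 3 + 2 + 2 = 21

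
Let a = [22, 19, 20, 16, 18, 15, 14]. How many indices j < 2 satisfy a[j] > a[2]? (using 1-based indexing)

1

The element at index 2 is 19.
Elements before it: 22
Those larger than 19: 22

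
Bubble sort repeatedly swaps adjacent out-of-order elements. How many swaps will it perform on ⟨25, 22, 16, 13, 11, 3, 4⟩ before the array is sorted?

Minimum adjacent swaps = number of inversions (each swap of adjacent out-of-order elements removes one inversion and no swap can remove more).
Count inversions — for each element, later elements that are smaller:
25: 22, 16, 13, 11, 3, 4 → 6
22: 16, 13, 11, 3, 4 → 5
16: 13, 11, 3, 4 → 4
13: 11, 3, 4 → 3
11: 3, 4 → 2
3: none → 0
4: none → 0
Total inversions: 6 + 5 + 4 + 3 + 2 + 0 + 0 = 20

There are 20 swaps.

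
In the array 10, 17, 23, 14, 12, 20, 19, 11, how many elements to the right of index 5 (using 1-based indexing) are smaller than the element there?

1 such element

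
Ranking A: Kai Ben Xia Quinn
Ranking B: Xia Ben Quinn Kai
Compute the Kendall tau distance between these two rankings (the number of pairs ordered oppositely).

Assign each item its position (1..4) in the first ordering, then rewrite the second ordering as that position sequence:
positions: Kai→1, Ben→2, Xia→3, Quinn→4
second ordering as positions: [3, 2, 4, 1]
Discordant pairs = inversions in this position sequence.
3: 2, 1 → 2
2: 1 → 1
4: 1 → 1
1: 0
Total: 2 + 1 + 1 + 0 = 4

4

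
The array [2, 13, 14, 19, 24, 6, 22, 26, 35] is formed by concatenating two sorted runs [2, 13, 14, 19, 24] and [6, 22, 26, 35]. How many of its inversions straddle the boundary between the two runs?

5

Take each right-half value and tally the left-half values above it:
r = 6: 13, 14, 19, 24 → 4
r = 22: 24 → 1
r = 26: none → 0
r = 35: none → 0
Cross-inversions: 4 + 1 + 0 + 0 = 5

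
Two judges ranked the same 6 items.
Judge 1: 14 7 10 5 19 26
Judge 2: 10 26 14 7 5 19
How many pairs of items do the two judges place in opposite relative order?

Assign each item its position (1..6) in the first ordering, then rewrite the second ordering as that position sequence:
positions: 14→1, 7→2, 10→3, 5→4, 19→5, 26→6
second ordering as positions: [3, 6, 1, 2, 4, 5]
Discordant pairs = inversions in this position sequence.
3: 1, 2 → 2
6: 1, 2, 4, 5 → 4
1: 0
2: 0
4: 0
5: 0
Total: 2 + 4 + 0 + 0 + 0 + 0 = 6

6 discordant pairs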